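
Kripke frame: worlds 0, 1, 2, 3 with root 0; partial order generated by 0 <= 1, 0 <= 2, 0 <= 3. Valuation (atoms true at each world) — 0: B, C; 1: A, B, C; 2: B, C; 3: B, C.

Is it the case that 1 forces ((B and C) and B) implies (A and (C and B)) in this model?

1 forces ((B and C) and B) implies (A and (C and B)): every world accessible from 1 that forces (B and C) and B (namely 1) also forces A and (C and B).

Yes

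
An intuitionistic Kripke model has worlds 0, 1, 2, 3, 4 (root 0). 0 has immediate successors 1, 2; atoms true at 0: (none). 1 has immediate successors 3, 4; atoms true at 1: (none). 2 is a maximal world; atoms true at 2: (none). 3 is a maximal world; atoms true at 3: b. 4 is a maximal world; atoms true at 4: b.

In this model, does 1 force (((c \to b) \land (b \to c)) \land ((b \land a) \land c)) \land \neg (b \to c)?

No

1 \nVdash (((c \to b) \land (b \to c)) \land ((b \land a) \land c)) \land \neg (b \to c) since 1 fails ((c \to b) \land (b \to c)) \land ((b \land a) \land c).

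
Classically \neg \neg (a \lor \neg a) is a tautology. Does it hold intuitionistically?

Yes

This is the double negation of excluded middle, which is intuitionistically derivable.
Assuming \neg (a \lor \neg a): from a we'd get a \lor \neg a, so \neg a; but then a \lor \neg a again — contradiction. Hence \neg \neg (a \lor \neg a).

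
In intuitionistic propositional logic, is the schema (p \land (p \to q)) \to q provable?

Yes

This is modus ponens in implicational form, which is intuitionistically derivable.
If a world forces p and p \to q, then applying the implication at that world (which is accessible from itself) gives q.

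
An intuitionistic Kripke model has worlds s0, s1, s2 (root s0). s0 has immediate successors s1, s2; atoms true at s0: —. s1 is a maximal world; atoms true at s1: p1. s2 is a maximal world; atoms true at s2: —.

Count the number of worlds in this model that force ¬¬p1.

1

s0: does not force it — s0 ⊮ ¬¬p1 since s2 is accessible from s0 and s2 ⊩ ¬p1.
s1: forces it.
s2: does not force it — s2 ⊮ ¬¬p1 since s2 is accessible from s2 and s2 ⊩ ¬p1.
Worlds forcing the formula: {s1}.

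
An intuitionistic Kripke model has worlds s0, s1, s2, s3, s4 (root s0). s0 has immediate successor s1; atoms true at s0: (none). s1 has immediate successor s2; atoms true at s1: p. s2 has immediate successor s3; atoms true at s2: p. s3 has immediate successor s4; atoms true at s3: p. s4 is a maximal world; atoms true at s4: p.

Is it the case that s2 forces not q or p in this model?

s2 forces not q or p via the disjunct not q.

Yes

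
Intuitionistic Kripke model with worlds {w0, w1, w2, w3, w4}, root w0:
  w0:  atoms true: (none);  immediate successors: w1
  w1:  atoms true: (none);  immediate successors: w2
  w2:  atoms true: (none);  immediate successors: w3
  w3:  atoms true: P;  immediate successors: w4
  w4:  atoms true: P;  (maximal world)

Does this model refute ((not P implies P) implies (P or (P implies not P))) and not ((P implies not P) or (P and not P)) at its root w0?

w0 does not force ((not P implies P) implies (P or (P implies not P))) and not ((P implies not P) or (P and not P)) since w0 fails (not P implies P) implies (P or (P implies not P)).
So the root w0 does not force ((not P implies P) implies (P or (P implies not P))) and not ((P implies not P) or (P and not P)); the model is a countermodel.

Yes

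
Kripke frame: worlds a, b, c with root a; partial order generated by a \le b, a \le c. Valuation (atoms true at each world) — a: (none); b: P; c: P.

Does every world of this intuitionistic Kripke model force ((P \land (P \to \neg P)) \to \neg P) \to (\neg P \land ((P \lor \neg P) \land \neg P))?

No

Not every world: a \nVdash ((P \land (P \to \neg P)) \to \neg P) \to (\neg P \land ((P \lor \neg P) \land \neg P)).
a \nVdash ((P \land (P \to \neg P)) \to \neg P) \to (\neg P \land ((P \lor \neg P) \land \neg P)): already at a itself, a \Vdash (P \land (P \to \neg P)) \to \neg P but a \nVdash \neg P \land ((P \lor \neg P) \land \neg P).
a \nVdash \neg P \land ((P \lor \neg P) \land \neg P) since a fails \neg P.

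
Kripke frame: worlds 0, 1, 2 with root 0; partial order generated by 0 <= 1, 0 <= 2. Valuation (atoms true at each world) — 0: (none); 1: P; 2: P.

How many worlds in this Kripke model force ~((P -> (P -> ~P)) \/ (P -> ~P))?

0: forces it.
1: forces it.
2: forces it.
Worlds forcing the formula: {0, 1, 2}.

3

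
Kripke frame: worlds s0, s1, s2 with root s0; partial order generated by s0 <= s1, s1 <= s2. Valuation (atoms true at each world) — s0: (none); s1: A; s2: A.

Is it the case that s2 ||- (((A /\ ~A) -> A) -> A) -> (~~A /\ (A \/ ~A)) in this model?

s2 ||- (((A /\ ~A) -> A) -> A) -> (~~A /\ (A \/ ~A)): every world accessible from s2 that forces ((A /\ ~A) -> A) -> A (namely s2) also forces ~~A /\ (A \/ ~A).

Yes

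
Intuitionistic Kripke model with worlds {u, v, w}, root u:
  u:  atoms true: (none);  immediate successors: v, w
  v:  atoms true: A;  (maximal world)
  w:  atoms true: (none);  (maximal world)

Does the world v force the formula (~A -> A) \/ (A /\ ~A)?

Yes

v ||- (~A -> A) \/ (A /\ ~A) via the disjunct ~A -> A.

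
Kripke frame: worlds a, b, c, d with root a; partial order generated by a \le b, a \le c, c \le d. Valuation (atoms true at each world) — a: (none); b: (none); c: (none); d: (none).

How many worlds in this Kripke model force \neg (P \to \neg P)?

a: does not force it — a \nVdash \neg (P \to \neg P) since a is accessible from a and a \Vdash P \to \neg P.
b: does not force it — b \nVdash \neg (P \to \neg P) since b is accessible from b and b \Vdash P \to \neg P.
c: does not force it — c \nVdash \neg (P \to \neg P) since c is accessible from c and c \Vdash P \to \neg P.
d: does not force it.
Worlds forcing the formula: { }.

0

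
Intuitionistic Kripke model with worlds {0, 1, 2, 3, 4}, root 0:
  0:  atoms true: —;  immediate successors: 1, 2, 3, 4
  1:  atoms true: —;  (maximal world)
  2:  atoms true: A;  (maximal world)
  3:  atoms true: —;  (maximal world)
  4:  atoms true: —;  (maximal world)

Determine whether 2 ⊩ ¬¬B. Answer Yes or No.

2 ⊮ ¬¬B since 2 is accessible from 2 and 2 ⊩ ¬B.
2 ⊩ ¬B: no world accessible from 2 forces B.

No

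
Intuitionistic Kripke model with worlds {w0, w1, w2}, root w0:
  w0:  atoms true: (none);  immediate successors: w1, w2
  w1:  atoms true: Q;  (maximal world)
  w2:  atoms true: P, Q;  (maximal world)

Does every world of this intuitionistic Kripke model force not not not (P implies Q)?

Not every world: w0 does not force not not not (P implies Q).
w0 does not force not not not (P implies Q) since w0 is accessible from w0 and w0 forces not not (P implies Q).
w0 forces not not (P implies Q): no world accessible from w0 forces not (P implies Q).

No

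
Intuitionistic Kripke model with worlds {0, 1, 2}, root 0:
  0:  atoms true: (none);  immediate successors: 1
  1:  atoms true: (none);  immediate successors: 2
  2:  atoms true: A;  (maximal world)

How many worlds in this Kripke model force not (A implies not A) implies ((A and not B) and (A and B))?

0

0: does not force it — 0 does not force not (A implies not A) implies ((A and not B) and (A and B)): already at 0 itself, 0 forces not (A implies not A) but 0 does not force (A and not B) and (A and B).
1: does not force it — 1 does not force not (A implies not A) implies ((A and not B) and (A and B)): already at 1 itself, 1 forces not (A implies not A) but 1 does not force (A and not B) and (A and B).
2: does not force it.
Worlds forcing the formula: { }.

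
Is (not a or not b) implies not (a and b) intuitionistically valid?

This is a constructively valid De Morgan direction (disjunction of negations to negated conjunction), which is intuitionistically derivable.
If not a holds at a world then no accessible world forces a, hence none forces a and b; likewise for not b.

Yes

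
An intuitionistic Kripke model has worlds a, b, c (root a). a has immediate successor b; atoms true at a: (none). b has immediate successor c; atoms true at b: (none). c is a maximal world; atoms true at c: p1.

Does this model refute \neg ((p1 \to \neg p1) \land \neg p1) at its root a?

No

a \Vdash \neg ((p1 \to \neg p1) \land \neg p1): no world accessible from a forces (p1 \to \neg p1) \land \neg p1.
So the root a forces \neg ((p1 \to \neg p1) \land \neg p1); the model is not a countermodel.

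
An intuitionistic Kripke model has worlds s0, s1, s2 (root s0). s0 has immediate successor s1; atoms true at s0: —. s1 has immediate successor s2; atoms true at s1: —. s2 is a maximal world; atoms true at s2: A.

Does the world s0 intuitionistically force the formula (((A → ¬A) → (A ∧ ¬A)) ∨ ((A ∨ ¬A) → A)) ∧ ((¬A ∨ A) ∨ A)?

No

s0 ⊮ (((A → ¬A) → (A ∧ ¬A)) ∨ ((A ∨ ¬A) → A)) ∧ ((¬A ∨ A) ∨ A) since s0 fails (¬A ∨ A) ∨ A.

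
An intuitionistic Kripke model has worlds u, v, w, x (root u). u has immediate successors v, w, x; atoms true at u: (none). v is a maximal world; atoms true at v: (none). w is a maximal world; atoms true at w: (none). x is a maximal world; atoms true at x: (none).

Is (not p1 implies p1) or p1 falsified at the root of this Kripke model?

Yes

u does not force (not p1 implies p1) or p1: neither disjunct is forced at u.
u does not force not p1 implies p1: already at u itself, u forces not p1 but u does not force p1.
u lacks atom p1, so u does not force p1.
So the root u does not force (not p1 implies p1) or p1; the model is a countermodel.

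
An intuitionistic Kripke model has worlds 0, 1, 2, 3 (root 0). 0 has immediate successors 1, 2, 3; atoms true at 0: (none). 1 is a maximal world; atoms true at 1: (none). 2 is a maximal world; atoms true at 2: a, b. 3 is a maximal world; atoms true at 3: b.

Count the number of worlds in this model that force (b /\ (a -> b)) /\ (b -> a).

0: does not force it — 0 ||-/- (b /\ (a -> b)) /\ (b -> a) since 0 fails b /\ (a -> b).
1: does not force it.
2: forces it.
3: does not force it.
Worlds forcing the formula: {2}.

1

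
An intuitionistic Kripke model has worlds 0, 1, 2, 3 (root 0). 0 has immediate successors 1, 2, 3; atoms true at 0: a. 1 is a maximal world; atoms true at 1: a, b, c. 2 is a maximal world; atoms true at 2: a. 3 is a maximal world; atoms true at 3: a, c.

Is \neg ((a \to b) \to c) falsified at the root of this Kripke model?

0 \nVdash \neg ((a \to b) \to c) since 0 is accessible from 0 and 0 \Vdash (a \to b) \to c.
0 \Vdash (a \to b) \to c: every world accessible from 0 that forces a \to b (namely 1) also forces c.
So the root 0 does not force \neg ((a \to b) \to c); the model is a countermodel.

Yes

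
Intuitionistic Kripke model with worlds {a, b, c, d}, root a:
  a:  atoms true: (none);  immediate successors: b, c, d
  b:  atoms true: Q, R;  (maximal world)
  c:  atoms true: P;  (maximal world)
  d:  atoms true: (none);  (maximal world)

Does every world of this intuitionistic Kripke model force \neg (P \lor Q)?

Not every world: a \nVdash \neg (P \lor Q).
a \nVdash \neg (P \lor Q) since b is accessible from a and b \Vdash P \lor Q.
b \Vdash P \lor Q via the disjunct Q.

No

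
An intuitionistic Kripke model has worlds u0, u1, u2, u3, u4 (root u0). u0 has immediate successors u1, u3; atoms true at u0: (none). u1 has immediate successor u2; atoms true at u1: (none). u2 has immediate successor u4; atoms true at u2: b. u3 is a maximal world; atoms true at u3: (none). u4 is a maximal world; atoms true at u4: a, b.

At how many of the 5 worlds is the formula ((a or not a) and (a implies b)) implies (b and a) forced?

3

u0: does not force it — u0 does not force ((a or not a) and (a implies b)) implies (b and a): at the accessible world u3, u3 forces (a or not a) and (a implies b) but u3 does not force b and a.
u1: forces it.
u2: forces it.
u3: does not force it — u3 does not force ((a or not a) and (a implies b)) implies (b and a): already at u3 itself, u3 forces (a or not a) and (a implies b) but u3 does not force b and a.
u4: forces it.
Worlds forcing the formula: {u1, u2, u4}.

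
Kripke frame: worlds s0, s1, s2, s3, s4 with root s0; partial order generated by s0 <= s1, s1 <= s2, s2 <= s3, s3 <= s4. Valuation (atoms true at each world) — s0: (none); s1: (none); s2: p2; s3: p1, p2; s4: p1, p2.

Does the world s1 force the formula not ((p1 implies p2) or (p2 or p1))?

s1 does not force not ((p1 implies p2) or (p2 or p1)) since s1 is accessible from s1 and s1 forces (p1 implies p2) or (p2 or p1).
s1 forces (p1 implies p2) or (p2 or p1) via the disjunct p1 implies p2.

No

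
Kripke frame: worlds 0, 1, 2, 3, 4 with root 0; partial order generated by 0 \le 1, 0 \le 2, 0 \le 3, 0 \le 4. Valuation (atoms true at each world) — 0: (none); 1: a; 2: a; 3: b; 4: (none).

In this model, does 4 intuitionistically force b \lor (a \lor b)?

4 \nVdash b \lor (a \lor b): neither disjunct is forced at 4.
4 lacks atom b, so 4 \nVdash b.

No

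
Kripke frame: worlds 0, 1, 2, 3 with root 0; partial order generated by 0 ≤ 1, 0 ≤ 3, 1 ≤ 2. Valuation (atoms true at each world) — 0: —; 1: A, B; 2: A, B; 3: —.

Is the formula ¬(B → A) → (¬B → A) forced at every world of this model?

Yes

0 ⊩ ¬(B → A) → (¬B → A) vacuously: no world accessible from 0 forces the antecedent ¬(B → A).
Since the root 0 forces ¬(B → A) → (¬B → A) and forcing is persistent (monotone upward), every world forces it.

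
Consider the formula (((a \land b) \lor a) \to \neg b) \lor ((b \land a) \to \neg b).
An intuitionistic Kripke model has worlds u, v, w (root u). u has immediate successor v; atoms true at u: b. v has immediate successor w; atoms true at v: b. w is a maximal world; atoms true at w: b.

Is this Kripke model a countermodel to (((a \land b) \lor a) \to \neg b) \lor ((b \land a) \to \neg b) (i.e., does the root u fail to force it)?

u \Vdash (((a \land b) \lor a) \to \neg b) \lor ((b \land a) \to \neg b) via the disjunct ((a \land b) \lor a) \to \neg b.
So the root u forces (((a \land b) \lor a) \to \neg b) \lor ((b \land a) \to \neg b); the model is not a countermodel.

No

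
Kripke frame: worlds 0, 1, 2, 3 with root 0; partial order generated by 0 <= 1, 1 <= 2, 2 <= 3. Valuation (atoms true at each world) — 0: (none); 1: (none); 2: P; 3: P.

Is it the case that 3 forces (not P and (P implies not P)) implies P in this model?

3 forces (not P and (P implies not P)) implies P vacuously: no world accessible from 3 forces the antecedent not P and (P implies not P).

Yes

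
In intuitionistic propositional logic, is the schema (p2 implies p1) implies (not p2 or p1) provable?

No

This is the material-implication-as-disjunction principle, which is not intuitionistically valid.
A Kripke countermodel: worlds 0, 1; order generated by 0 <= 1; atoms true at each world — 0:{}; 1:{p1,p2}.
0 does not force (p2 implies p1) implies (not p2 or p1): already at 0 itself, 0 forces p2 implies p1 but 0 does not force not p2 or p1.
0 does not force not p2 or p1: neither disjunct is forced at 0.
0 does not force not p2 since 1 is accessible from 0 and 1 forces p2.
So the root 0 does not force the formula.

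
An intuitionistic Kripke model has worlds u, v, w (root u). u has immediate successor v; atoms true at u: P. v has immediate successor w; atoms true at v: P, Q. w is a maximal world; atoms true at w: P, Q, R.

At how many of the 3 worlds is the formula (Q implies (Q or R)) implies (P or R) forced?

u: forces it.
v: forces it.
w: forces it.
Worlds forcing the formula: {u, v, w}.

3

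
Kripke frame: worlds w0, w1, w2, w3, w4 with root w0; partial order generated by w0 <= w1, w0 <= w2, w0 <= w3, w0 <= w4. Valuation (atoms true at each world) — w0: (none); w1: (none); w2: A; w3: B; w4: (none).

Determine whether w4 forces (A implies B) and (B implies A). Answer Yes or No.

w4 forces (A implies B) and (B implies A) since w4 forces both conjuncts.

Yes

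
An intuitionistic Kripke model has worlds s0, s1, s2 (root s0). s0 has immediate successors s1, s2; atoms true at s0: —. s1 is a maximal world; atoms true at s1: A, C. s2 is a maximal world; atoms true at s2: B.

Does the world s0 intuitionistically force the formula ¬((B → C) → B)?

s0 ⊮ ¬((B → C) → B) since s2 is accessible from s0 and s2 ⊩ (B → C) → B.
s2 ⊩ (B → C) → B vacuously: no world accessible from s2 forces the antecedent B → C.

No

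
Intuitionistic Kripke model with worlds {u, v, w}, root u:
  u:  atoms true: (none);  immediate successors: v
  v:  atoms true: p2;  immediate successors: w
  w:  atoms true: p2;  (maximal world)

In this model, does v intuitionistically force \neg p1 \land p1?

v \nVdash \neg p1 \land p1 since v fails p1.

No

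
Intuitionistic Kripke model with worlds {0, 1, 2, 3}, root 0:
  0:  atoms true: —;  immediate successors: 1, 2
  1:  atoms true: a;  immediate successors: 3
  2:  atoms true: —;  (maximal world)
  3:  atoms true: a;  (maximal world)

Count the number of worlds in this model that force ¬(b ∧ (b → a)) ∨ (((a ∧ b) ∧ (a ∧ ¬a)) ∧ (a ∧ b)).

4

0: forces it.
1: forces it.
2: forces it.
3: forces it.
Worlds forcing the formula: {0, 1, 2, 3}.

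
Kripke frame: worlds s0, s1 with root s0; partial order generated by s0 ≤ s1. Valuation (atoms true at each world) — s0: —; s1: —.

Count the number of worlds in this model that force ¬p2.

2

s0: forces it.
s1: forces it.
Worlds forcing the formula: {s0, s1}.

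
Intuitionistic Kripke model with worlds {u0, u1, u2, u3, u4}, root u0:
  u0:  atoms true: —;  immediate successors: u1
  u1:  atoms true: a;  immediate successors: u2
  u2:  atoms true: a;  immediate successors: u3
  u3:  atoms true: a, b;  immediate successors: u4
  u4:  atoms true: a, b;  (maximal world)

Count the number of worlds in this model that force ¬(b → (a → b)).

u0: does not force it — u0 ⊮ ¬(b → (a → b)) since u0 is accessible from u0 and u0 ⊩ b → (a → b).
u1: does not force it — u1 ⊮ ¬(b → (a → b)) since u1 is accessible from u1 and u1 ⊩ b → (a → b).
u2: does not force it — u2 ⊮ ¬(b → (a → b)) since u2 is accessible from u2 and u2 ⊩ b → (a → b).
u3: does not force it.
u4: does not force it.
Worlds forcing the formula: { }.

0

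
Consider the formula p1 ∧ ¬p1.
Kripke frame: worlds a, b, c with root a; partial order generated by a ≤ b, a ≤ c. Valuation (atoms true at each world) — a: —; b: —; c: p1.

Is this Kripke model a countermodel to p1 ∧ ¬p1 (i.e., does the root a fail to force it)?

a ⊮ p1 ∧ ¬p1 since a fails p1.
So the root a does not force p1 ∧ ¬p1; the model is a countermodel.

Yes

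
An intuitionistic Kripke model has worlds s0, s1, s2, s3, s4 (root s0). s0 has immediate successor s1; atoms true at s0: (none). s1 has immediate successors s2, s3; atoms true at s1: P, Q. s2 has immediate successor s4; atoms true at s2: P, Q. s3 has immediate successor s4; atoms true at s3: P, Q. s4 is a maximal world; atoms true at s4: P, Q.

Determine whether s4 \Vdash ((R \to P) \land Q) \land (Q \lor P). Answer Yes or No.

Yes

s4 \Vdash ((R \to P) \land Q) \land (Q \lor P) since s4 forces both conjuncts.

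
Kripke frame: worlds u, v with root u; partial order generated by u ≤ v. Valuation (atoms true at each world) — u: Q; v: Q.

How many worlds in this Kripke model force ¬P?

u: forces it.
v: forces it.
Worlds forcing the formula: {u, v}.

2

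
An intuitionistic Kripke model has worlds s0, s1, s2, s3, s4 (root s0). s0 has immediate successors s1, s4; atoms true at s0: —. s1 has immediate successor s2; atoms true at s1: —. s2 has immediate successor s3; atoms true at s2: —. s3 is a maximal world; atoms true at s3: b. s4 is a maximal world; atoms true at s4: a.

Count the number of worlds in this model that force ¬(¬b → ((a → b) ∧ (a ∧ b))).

s0: does not force it — s0 ⊮ ¬(¬b → ((a → b) ∧ (a ∧ b))) since s1 is accessible from s0 and s1 ⊩ ¬b → ((a → b) ∧ (a ∧ b)).
s1: does not force it.
s2: does not force it.
s3: does not force it.
s4: forces it.
Worlds forcing the formula: {s4}.

1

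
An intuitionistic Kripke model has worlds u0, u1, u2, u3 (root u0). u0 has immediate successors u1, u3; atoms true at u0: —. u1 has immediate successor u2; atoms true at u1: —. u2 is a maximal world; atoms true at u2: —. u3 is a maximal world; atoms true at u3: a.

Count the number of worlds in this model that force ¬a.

2

u0: does not force it — u0 ⊮ ¬a since u3 is accessible from u0 and u3 ⊩ a.
u1: forces it.
u2: forces it.
u3: does not force it — u3 ⊮ ¬a since u3 is accessible from u3 and u3 ⊩ a.
Worlds forcing the formula: {u1, u2}.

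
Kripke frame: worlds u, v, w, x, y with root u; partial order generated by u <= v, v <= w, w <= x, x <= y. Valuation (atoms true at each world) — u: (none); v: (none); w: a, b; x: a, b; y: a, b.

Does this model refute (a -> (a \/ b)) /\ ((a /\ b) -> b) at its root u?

u ||- (a -> (a \/ b)) /\ ((a /\ b) -> b) since u forces both conjuncts.
So the root u forces (a -> (a \/ b)) /\ ((a /\ b) -> b); the model is not a countermodel.

No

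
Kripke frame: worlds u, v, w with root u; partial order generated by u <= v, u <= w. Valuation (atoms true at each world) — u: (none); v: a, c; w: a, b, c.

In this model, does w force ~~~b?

No

w ||-/- ~~~b since w is accessible from w and w ||- ~~b.
w ||- ~~b: no world accessible from w forces ~b.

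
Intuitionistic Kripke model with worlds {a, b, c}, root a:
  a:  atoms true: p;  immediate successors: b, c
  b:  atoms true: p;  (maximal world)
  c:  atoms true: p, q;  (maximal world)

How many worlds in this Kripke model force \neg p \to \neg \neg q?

3

a: forces it.
b: forces it.
c: forces it.
Worlds forcing the formula: {a, b, c}.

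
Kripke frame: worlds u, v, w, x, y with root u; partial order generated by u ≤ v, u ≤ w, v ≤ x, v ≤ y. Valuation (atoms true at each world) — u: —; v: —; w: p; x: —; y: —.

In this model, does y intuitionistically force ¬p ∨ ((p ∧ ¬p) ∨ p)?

Yes

y ⊩ ¬p ∨ ((p ∧ ¬p) ∨ p) via the disjunct ¬p.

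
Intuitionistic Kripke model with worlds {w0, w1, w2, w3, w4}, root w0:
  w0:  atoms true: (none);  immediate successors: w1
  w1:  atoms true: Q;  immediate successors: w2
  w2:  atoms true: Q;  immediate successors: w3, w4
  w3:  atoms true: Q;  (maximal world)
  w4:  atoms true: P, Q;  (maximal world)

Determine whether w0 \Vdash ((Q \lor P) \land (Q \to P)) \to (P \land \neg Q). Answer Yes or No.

No

w0 \nVdash ((Q \lor P) \land (Q \to P)) \to (P \land \neg Q): at the accessible world w4, w4 \Vdash (Q \lor P) \land (Q \to P) but w4 \nVdash P \land \neg Q.
w4 \nVdash P \land \neg Q since w4 fails \neg Q.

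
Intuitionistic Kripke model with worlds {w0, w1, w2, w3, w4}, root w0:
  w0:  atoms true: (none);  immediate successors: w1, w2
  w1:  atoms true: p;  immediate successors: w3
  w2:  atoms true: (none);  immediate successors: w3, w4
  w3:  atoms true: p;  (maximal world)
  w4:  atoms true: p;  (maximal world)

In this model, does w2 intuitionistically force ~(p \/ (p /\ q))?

w2 ||-/- ~(p \/ (p /\ q)) since w3 is accessible from w2 and w3 ||- p \/ (p /\ q).
w3 ||- p \/ (p /\ q) via the disjunct p.

No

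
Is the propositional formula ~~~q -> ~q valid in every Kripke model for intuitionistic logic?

This is triple-negation reduction, which is intuitionistically derivable.
Assume ~~~q and suppose q. Then ~~q (double-negation introduction), contradicting ~~~q. So ~q.

Yes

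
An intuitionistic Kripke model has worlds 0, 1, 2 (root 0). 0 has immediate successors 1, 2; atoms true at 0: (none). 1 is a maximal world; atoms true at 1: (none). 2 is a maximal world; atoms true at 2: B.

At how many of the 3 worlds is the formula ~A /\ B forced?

1

0: does not force it — 0 ||-/- ~A /\ B since 0 fails B.
1: does not force it — 1 ||-/- ~A /\ B since 1 fails B.
2: forces it.
Worlds forcing the formula: {2}.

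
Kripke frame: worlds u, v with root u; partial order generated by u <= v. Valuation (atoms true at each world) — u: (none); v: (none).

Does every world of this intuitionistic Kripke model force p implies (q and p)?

u forces p implies (q and p) vacuously: no world accessible from u forces the antecedent p.
Since the root u forces p implies (q and p) and forcing is persistent (monotone upward), every world forces it.

Yes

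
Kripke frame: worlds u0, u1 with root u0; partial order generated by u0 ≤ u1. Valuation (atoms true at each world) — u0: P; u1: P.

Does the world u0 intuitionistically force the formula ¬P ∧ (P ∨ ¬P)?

u0 ⊮ ¬P ∧ (P ∨ ¬P) since u0 fails ¬P.

No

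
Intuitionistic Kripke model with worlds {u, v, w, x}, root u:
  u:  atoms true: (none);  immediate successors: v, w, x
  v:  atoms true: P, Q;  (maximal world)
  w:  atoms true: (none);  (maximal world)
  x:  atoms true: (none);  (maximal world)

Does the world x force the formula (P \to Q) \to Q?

No

x \nVdash (P \to Q) \to Q: already at x itself, x \Vdash P \to Q but x \nVdash Q.
x lacks atom Q, so x \nVdash Q.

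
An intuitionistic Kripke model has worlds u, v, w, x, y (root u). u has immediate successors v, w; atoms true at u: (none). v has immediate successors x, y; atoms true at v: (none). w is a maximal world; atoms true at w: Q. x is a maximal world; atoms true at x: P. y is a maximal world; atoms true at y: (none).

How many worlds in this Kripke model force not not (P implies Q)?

2

u: does not force it — u does not force not not (P implies Q) since x is accessible from u and x forces not (P implies Q).
v: does not force it — v does not force not not (P implies Q) since x is accessible from v and x forces not (P implies Q).
w: forces it.
x: does not force it.
y: forces it.
Worlds forcing the formula: {w, y}.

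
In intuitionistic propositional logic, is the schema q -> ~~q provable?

This is double-negation introduction, which is intuitionistically derivable.
If a world forces q then every accessible world forces q (persistence), so none forces ~q; hence ~~q.

Yes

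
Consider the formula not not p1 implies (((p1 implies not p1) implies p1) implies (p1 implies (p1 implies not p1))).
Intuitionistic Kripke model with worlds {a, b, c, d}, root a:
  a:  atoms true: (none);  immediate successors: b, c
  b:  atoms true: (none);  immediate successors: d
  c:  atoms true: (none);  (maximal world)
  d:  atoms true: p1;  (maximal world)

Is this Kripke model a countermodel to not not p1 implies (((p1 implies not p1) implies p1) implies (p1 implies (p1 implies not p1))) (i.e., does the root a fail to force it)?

Yes

a does not force not not p1 implies (((p1 implies not p1) implies p1) implies (p1 implies (p1 implies not p1))): at the accessible world b, b forces not not p1 but b does not force ((p1 implies not p1) implies p1) implies (p1 implies (p1 implies not p1)).
b does not force ((p1 implies not p1) implies p1) implies (p1 implies (p1 implies not p1)): already at b itself, b forces (p1 implies not p1) implies p1 but b does not force p1 implies (p1 implies not p1).
b does not force p1 implies (p1 implies not p1): at the accessible world d, d forces p1 but d does not force p1 implies not p1.
d does not force p1 implies not p1: already at d itself, d forces p1 but d does not force not p1.
So the root a does not force not not p1 implies (((p1 implies not p1) implies p1) implies (p1 implies (p1 implies not p1))); the model is a countermodel.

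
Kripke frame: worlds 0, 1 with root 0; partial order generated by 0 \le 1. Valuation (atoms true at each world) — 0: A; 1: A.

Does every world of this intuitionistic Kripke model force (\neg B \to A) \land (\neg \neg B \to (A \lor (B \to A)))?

0 \Vdash (\neg B \to A) \land (\neg \neg B \to (A \lor (B \to A))) since 0 forces both conjuncts.
Since the root 0 forces (\neg B \to A) \land (\neg \neg B \to (A \lor (B \to A))) and forcing is persistent (monotone upward), every world forces it.

Yes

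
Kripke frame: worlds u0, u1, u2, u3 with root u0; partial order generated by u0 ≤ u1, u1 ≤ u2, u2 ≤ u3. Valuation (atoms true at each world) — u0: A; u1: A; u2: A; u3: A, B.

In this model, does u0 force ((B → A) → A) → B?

u0 ⊮ ((B → A) → A) → B: already at u0 itself, u0 ⊩ (B → A) → A but u0 ⊮ B.
u0 lacks atom B, so u0 ⊮ B.

No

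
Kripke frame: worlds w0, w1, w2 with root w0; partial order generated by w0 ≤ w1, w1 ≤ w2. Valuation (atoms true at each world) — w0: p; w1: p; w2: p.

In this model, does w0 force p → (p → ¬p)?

No

w0 ⊮ p → (p → ¬p): already at w0 itself, w0 ⊩ p but w0 ⊮ p → ¬p.
w0 ⊮ p → ¬p: already at w0 itself, w0 ⊩ p but w0 ⊮ ¬p.
w0 ⊮ ¬p since w0 is accessible from w0 and w0 ⊩ p.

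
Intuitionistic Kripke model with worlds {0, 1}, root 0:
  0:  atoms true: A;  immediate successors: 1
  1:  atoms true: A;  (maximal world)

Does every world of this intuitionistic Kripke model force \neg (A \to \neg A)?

0 \Vdash \neg (A \to \neg A): no world accessible from 0 forces A \to \neg A.
Since the root 0 forces \neg (A \to \neg A) and forcing is persistent (monotone upward), every world forces it.

Yes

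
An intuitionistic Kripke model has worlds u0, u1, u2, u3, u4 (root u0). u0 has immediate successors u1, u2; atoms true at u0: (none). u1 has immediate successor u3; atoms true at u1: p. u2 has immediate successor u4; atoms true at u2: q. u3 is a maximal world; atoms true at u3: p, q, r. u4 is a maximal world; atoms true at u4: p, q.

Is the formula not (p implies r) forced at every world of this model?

No

Not every world: u0 does not force not (p implies r).
u0 does not force not (p implies r) since u3 is accessible from u0 and u3 forces p implies r.
u3 forces p implies r: every world accessible from u3 that forces p (namely u3) also forces r.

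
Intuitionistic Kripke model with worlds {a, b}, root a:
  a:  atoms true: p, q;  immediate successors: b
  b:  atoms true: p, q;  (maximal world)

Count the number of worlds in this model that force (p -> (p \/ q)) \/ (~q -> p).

2

a: forces it.
b: forces it.
Worlds forcing the formula: {a, b}.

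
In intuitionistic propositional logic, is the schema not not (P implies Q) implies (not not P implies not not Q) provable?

This is the distribution of double negation over implication, which is intuitionistically derivable.
Assume not not (P implies Q) and not not P; suppose not Q. Then P implies Q would give not P (by contraposition), contradicting not not P; so not (P implies Q), contradicting not not (P implies Q). Hence not not Q.

Yes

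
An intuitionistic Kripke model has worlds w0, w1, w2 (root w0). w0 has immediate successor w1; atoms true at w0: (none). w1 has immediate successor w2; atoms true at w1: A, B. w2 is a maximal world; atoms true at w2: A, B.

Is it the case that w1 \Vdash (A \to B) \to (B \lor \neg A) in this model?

w1 \Vdash (A \to B) \to (B \lor \neg A): every world accessible from w1 that forces A \to B (namely w1, w2) also forces B \lor \neg A.

Yes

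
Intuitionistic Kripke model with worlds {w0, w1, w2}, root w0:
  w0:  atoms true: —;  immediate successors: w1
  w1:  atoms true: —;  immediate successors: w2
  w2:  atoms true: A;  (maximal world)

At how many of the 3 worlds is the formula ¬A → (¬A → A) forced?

3

w0: forces it.
w1: forces it.
w2: forces it.
Worlds forcing the formula: {w0, w1, w2}.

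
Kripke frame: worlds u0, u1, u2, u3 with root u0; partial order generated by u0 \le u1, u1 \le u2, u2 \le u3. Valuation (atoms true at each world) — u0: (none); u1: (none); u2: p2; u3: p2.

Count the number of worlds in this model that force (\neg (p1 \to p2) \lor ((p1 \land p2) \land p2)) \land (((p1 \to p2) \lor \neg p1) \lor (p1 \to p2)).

u0: does not force it — u0 \nVdash (\neg (p1 \to p2) \lor ((p1 \land p2) \land p2)) \land (((p1 \to p2) \lor \neg p1) \lor (p1 \to p2)) since u0 fails \neg (p1 \to p2) \lor ((p1 \land p2) \land p2).
u1: does not force it — u1 \nVdash (\neg (p1 \to p2) \lor ((p1 \land p2) \land p2)) \land (((p1 \to p2) \lor \neg p1) \lor (p1 \to p2)) since u1 fails \neg (p1 \to p2) \lor ((p1 \land p2) \land p2).
u2: does not force it.
u3: does not force it.
Worlds forcing the formula: { }.

0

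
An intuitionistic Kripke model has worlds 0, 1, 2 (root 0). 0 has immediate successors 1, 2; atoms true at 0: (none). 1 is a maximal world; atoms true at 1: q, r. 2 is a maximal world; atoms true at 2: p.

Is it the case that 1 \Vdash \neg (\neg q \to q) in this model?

No

1 \nVdash \neg (\neg q \to q) since 1 is accessible from 1 and 1 \Vdash \neg q \to q.
1 \Vdash \neg q \to q vacuously: no world accessible from 1 forces the antecedent \neg q.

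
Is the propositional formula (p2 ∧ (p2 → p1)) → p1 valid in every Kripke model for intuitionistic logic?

Yes

This is modus ponens in implicational form, which is intuitionistically derivable.
If a world forces p2 and p2 → p1, then applying the implication at that world (which is accessible from itself) gives p1.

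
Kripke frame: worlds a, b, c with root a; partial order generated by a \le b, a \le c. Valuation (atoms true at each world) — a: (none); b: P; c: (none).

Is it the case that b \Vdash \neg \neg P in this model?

Yes

b \Vdash \neg \neg P: no world accessible from b forces \neg P.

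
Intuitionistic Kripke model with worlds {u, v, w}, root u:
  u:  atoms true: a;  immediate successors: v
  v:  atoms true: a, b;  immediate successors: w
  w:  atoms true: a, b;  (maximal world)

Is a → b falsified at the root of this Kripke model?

Yes

u ⊮ a → b: already at u itself, u ⊩ a but u ⊮ b.
u lacks atom b, so u ⊮ b.
So the root u does not force a → b; the model is a countermodel.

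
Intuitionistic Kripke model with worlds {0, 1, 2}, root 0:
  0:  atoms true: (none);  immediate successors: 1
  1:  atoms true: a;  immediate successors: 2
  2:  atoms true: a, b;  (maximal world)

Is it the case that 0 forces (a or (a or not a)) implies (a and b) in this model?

No

0 does not force (a or (a or not a)) implies (a and b): at the accessible world 1, 1 forces a or (a or not a) but 1 does not force a and b.
1 does not force a and b since 1 fails b.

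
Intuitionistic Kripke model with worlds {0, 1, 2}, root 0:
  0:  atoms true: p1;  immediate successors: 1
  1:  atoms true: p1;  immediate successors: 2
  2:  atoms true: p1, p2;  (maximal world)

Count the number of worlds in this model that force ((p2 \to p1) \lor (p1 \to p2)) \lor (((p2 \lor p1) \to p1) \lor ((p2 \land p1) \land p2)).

3

0: forces it.
1: forces it.
2: forces it.
Worlds forcing the formula: {0, 1, 2}.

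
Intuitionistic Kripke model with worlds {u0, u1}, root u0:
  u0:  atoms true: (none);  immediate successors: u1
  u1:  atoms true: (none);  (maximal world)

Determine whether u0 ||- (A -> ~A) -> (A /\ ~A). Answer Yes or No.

No

u0 ||-/- (A -> ~A) -> (A /\ ~A): already at u0 itself, u0 ||- A -> ~A but u0 ||-/- A /\ ~A.
u0 ||-/- A /\ ~A since u0 fails A.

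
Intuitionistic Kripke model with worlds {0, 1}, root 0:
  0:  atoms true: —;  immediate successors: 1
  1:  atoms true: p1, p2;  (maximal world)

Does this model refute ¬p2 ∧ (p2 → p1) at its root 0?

0 ⊮ ¬p2 ∧ (p2 → p1) since 0 fails ¬p2.
So the root 0 does not force ¬p2 ∧ (p2 → p1); the model is a countermodel.

Yes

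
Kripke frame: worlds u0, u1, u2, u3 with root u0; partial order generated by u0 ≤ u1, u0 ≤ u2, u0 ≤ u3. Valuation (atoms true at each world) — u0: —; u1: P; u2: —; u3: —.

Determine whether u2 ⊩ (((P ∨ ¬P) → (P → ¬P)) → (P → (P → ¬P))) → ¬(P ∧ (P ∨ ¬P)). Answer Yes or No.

Yes

u2 ⊩ (((P ∨ ¬P) → (P → ¬P)) → (P → (P → ¬P))) → ¬(P ∧ (P ∨ ¬P)): every world accessible from u2 that forces ((P ∨ ¬P) → (P → ¬P)) → (P → (P → ¬P)) (namely u2) also forces ¬(P ∧ (P ∨ ¬P)).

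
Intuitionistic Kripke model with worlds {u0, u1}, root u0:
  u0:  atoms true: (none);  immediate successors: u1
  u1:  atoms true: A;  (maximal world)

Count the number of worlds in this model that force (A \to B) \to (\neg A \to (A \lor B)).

2

u0: forces it.
u1: forces it.
Worlds forcing the formula: {u0, u1}.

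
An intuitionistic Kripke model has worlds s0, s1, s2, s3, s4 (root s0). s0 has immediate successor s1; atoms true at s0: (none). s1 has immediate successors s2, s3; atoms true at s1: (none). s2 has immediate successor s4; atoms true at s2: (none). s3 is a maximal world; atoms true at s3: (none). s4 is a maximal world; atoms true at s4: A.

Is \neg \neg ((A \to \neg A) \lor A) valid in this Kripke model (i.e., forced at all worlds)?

Yes

s0 \Vdash \neg \neg ((A \to \neg A) \lor A): no world accessible from s0 forces \neg ((A \to \neg A) \lor A).
Since the root s0 forces \neg \neg ((A \to \neg A) \lor A) and forcing is persistent (monotone upward), every world forces it.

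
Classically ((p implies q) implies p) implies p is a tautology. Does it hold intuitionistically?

No

This is Peirce's law, which is not intuitionistically valid.
A Kripke countermodel: worlds a, b; order generated by a <= b; atoms true at each world — a:{}; b:{p}.
a does not force ((p implies q) implies p) implies p: already at a itself, a forces (p implies q) implies p but a does not force p.
a lacks atom p, so a does not force p.
So the root a does not force the formula.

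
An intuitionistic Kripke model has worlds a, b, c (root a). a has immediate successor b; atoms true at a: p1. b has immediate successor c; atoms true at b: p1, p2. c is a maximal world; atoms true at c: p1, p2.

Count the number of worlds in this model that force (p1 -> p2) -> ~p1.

0

a: does not force it — a ||-/- (p1 -> p2) -> ~p1: at the accessible world b, b ||- p1 -> p2 but b ||-/- ~p1.
b: does not force it — b ||-/- (p1 -> p2) -> ~p1: already at b itself, b ||- p1 -> p2 but b ||-/- ~p1.
c: does not force it — c ||-/- (p1 -> p2) -> ~p1: already at c itself, c ||- p1 -> p2 but c ||-/- ~p1.
Worlds forcing the formula: { }.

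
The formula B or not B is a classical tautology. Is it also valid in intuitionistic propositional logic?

This is the law of excluded middle, which is not intuitionistically valid.
A Kripke countermodel: worlds u0, u1; order generated by u0 <= u1; atoms true at each world — u0:{}; u1:{B}.
u0 does not force B or not B: neither disjunct is forced at u0.
u0 lacks atom B, so u0 does not force B.
So the root u0 does not force the formula.

No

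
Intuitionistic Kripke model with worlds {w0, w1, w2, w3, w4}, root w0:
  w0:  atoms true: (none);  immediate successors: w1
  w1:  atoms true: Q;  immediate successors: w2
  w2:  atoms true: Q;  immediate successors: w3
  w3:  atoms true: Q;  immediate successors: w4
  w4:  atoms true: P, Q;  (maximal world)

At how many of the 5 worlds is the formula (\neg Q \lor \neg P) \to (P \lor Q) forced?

w0: forces it.
w1: forces it.
w2: forces it.
w3: forces it.
w4: forces it.
Worlds forcing the formula: {w0, w1, w2, w3, w4}.

5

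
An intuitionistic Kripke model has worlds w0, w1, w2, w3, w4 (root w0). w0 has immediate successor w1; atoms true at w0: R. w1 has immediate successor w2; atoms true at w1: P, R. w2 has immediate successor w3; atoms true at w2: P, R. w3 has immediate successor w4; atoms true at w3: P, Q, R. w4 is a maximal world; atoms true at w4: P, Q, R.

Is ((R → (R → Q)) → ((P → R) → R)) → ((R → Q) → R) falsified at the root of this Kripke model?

w0 ⊩ ((R → (R → Q)) → ((P → R) → R)) → ((R → Q) → R): every world accessible from w0 that forces (R → (R → Q)) → ((P → R) → R) (namely w0, w1, w2, w3, w4) also forces (R → Q) → R.
So the root w0 forces ((R → (R → Q)) → ((P → R) → R)) → ((R → Q) → R); the model is not a countermodel.

No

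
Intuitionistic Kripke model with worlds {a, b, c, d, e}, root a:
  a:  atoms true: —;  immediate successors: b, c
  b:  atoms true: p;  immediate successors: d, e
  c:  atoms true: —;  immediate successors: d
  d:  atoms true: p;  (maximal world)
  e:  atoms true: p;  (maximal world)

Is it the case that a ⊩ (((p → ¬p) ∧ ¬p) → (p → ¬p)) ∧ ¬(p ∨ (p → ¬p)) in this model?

a ⊮ (((p → ¬p) ∧ ¬p) → (p → ¬p)) ∧ ¬(p ∨ (p → ¬p)) since a fails ¬(p ∨ (p → ¬p)).

No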